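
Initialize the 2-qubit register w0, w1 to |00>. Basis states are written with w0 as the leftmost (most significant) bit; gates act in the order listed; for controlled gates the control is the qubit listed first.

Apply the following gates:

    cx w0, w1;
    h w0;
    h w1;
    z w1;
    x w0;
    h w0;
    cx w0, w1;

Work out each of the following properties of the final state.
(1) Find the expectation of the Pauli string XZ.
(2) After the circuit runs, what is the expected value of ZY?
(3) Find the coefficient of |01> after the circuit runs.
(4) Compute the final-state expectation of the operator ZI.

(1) The expectation value of XZ is 0.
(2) The expectation value of ZY is 0.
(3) The final state's coefficient on |01> equals -sqrt(2)/2.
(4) In the final state, ZI has expectation 1.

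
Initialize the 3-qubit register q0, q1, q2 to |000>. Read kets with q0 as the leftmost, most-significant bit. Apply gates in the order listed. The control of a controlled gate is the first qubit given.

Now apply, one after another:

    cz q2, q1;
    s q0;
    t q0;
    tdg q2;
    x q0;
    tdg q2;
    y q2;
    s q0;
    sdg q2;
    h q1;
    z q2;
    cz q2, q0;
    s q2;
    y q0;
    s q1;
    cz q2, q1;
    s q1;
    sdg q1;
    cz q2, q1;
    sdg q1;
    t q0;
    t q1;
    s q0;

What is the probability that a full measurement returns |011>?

The probability of measuring |011> is 1/2. Key observation: the block from step 15 through step 20 cancels to the identity and can be dropped.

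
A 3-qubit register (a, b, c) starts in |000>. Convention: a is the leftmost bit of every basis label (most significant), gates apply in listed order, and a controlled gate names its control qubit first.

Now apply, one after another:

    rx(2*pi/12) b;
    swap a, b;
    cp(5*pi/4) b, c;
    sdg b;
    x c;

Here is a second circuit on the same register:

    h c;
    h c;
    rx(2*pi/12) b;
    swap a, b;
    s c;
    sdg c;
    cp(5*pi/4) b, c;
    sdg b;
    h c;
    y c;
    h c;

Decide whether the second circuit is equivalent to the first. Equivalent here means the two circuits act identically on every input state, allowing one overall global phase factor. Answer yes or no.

No: there is an input state on which the two circuits produce genuinely different outputs (not merely differing by a phase).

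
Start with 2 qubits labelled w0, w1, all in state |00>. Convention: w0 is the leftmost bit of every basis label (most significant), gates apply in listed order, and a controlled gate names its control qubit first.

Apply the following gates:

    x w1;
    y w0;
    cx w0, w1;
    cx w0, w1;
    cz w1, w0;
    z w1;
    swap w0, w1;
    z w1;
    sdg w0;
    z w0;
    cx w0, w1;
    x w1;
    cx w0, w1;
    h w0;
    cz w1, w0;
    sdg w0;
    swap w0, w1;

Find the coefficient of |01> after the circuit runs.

The final state's coefficient on |01> equals sqrt(2)*I/2.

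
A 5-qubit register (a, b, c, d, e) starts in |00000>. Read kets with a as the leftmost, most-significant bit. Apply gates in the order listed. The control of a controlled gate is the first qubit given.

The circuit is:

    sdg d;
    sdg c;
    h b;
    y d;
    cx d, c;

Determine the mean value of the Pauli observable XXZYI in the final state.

In the final state, XXZYI has expectation 0.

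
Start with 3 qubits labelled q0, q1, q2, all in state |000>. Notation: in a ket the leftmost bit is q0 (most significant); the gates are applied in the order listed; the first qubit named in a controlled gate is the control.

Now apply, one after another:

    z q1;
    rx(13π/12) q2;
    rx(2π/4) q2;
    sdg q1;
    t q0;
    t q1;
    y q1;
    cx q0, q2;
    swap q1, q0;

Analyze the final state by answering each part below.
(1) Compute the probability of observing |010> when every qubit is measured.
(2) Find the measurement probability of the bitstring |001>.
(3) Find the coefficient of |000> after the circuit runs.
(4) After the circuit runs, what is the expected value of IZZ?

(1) A full measurement returns |010> with probability 0.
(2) The probability of measuring |001> is 0.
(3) The final state's coefficient on |000> equals 0.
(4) In the final state, IZZ has expectation -sqrt(2)/4 + sqrt(6)/4.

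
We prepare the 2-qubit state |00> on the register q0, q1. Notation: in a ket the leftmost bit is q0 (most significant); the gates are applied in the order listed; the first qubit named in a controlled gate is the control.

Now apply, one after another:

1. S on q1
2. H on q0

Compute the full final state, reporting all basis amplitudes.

The final amplitudes are sqrt(2)/2 on |00>, 0 on |01>, sqrt(2)/2 on |10>, 0 on |11>.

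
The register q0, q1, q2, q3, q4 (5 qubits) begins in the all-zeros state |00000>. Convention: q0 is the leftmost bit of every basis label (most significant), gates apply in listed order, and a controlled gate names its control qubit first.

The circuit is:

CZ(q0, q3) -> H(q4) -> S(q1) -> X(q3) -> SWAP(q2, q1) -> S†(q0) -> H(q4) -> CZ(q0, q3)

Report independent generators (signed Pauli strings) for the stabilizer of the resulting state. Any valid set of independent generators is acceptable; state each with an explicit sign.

One valid set of independent stabilizer generators is +ZIIII, +IZIII, +IIZII, -IIIZI, +IIIIZ (any independent generating set of the same group is equally correct).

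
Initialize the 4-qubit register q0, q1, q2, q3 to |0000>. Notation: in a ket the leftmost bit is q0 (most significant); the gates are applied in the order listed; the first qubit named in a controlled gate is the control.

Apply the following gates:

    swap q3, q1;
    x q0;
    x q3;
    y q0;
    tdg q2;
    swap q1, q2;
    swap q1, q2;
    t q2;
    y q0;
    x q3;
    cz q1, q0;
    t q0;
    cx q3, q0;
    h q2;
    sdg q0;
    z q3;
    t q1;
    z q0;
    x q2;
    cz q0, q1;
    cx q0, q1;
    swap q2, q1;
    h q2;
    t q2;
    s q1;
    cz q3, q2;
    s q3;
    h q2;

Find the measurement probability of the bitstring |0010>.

A full measurement returns |0010> with probability 0. Key observation: steps 3-10 multiply out to the identity, so the circuit reduces to the remaining gates.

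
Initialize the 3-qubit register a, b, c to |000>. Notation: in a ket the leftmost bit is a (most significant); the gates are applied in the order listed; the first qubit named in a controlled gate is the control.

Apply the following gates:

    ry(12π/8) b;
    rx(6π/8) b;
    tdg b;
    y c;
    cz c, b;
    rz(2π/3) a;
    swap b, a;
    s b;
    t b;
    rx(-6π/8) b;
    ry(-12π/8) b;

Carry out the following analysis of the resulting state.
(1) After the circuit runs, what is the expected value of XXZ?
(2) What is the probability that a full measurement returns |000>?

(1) The observable XXZ averages to 1/2.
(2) A full measurement returns |000> with probability 0.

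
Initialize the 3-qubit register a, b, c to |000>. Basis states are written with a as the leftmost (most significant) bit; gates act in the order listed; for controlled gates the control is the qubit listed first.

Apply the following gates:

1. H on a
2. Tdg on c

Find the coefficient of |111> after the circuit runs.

|111> carries amplitude 0 in the final state.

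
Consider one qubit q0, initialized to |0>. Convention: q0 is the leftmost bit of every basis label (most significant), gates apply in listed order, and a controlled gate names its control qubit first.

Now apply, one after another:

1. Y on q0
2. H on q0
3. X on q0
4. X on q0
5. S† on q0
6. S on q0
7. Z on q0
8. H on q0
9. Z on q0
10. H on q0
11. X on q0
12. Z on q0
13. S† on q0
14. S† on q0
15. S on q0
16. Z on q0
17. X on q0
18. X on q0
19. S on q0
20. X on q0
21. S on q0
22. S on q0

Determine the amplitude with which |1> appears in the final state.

The amplitude on |1> is -sqrt(2)*I/2.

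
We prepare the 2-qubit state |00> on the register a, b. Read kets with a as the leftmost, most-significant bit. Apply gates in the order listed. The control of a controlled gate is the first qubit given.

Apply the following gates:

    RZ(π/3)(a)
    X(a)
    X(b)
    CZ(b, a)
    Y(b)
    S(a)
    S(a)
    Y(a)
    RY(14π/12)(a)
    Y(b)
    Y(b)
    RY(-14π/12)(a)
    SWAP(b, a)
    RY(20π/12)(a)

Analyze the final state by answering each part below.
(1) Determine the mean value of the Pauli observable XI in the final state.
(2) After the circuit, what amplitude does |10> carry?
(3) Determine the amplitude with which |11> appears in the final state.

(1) In the final state, XI has expectation -sqrt(3)/2. Key observation: steps 9-12 multiply out to the identity, so the circuit reduces to the remaining gates.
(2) The final state's coefficient on |10> equals exp(5*I*pi/6)/2.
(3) |11> carries amplitude 0 in the final state.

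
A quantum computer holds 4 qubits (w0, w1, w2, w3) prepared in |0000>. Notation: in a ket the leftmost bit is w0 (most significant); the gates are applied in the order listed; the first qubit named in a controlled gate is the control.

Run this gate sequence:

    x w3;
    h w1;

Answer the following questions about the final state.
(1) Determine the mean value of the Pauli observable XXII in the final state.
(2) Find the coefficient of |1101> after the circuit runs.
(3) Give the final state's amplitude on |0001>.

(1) The expectation value of XXII is 0.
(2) |1101> carries amplitude 0 in the final state.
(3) |0001> carries amplitude sqrt(2)/2 in the final state.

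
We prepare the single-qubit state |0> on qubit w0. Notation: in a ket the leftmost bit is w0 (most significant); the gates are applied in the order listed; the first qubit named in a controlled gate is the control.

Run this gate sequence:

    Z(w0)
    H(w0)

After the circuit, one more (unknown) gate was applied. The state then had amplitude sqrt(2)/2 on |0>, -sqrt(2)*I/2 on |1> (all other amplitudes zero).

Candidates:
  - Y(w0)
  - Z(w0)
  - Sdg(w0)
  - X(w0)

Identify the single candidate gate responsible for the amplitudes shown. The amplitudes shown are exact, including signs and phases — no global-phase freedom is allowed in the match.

The applied gate was Sdg(w0).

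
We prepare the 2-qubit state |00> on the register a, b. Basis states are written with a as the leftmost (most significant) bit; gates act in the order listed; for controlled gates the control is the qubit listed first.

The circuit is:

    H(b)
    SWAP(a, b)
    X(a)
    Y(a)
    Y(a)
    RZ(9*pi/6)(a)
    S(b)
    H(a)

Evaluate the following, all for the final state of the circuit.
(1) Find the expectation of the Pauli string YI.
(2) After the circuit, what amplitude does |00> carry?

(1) The observable YI averages to 1.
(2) The amplitude on |00> is -sqrt(2)/2.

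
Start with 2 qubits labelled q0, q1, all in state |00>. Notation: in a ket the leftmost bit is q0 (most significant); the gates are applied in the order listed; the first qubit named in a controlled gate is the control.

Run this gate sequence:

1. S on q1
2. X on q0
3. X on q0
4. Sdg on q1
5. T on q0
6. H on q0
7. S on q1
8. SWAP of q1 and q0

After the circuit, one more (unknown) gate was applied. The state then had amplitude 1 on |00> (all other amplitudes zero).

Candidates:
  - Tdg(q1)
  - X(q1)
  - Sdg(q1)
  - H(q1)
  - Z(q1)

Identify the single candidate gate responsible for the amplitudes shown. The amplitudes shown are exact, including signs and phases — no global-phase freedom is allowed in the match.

The applied gate was H(q1). Key observation: steps 1-4 multiply out to the identity, so the circuit reduces to the remaining gates.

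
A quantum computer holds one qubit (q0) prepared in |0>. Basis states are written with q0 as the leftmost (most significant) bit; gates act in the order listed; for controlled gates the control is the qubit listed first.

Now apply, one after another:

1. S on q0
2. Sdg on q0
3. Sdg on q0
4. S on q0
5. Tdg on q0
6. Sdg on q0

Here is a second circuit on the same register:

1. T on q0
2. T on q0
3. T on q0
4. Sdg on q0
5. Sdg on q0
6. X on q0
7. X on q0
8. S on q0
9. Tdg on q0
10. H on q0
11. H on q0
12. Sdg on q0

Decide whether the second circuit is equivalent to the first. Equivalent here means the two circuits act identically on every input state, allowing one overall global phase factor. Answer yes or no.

No — the two circuits implement different unitaries, even allowing a global phase.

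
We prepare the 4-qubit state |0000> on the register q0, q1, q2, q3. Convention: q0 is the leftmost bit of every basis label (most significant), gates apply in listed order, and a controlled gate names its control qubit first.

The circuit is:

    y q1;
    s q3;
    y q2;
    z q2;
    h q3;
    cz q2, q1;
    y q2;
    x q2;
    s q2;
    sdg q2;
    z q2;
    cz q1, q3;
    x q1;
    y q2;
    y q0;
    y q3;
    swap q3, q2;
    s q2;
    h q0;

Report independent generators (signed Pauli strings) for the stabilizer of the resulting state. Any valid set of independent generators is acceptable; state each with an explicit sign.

The stabilizer group can be generated by -XIII, +IIYI, +IZII, +IIIZ, among other valid generating sets.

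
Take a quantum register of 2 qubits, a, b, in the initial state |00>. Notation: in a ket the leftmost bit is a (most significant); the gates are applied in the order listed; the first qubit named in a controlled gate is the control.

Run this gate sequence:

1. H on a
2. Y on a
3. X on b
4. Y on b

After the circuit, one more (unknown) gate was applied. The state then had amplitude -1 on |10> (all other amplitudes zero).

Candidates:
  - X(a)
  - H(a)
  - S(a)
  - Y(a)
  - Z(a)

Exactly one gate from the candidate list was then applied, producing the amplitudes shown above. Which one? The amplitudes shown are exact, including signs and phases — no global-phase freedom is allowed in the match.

The applied gate was H(a).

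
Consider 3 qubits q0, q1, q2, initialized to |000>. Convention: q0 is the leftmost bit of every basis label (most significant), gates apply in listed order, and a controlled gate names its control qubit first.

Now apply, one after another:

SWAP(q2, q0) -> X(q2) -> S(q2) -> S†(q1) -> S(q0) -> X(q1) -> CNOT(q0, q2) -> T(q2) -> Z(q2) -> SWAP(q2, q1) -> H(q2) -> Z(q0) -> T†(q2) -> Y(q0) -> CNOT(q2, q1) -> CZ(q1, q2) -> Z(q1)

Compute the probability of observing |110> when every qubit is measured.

A full measurement returns |110> with probability 1/2.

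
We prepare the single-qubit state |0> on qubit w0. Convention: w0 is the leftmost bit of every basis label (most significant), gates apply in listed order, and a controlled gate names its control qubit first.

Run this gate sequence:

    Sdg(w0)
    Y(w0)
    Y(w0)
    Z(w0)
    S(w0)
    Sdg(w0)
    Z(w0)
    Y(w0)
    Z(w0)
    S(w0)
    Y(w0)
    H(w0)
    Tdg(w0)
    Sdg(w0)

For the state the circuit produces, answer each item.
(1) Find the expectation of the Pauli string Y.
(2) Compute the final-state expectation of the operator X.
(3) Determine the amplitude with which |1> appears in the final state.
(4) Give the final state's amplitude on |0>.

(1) In the final state, Y has expectation -sqrt(2)/2. Key observation: the block from step 3 through step 8 cancels to the identity and can be dropped.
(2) The expectation value of X is -sqrt(2)/2.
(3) |1> carries amplitude sqrt(2)*exp(3*I*pi/4)/2 in the final state.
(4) The amplitude on |0> is -sqrt(2)*I/2.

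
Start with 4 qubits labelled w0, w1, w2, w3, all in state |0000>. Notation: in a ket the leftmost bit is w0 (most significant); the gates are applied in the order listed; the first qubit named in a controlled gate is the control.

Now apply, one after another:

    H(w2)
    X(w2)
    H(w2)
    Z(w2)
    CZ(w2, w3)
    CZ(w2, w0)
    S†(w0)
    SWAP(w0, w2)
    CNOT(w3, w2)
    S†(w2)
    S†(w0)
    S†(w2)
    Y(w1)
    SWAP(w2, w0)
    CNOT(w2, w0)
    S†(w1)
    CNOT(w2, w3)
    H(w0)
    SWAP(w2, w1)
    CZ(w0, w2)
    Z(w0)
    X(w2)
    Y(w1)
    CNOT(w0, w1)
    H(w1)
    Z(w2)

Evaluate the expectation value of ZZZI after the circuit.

The observable ZZZI averages to 0. Key observation: the block from step 1 through step 4 cancels to the identity and can be dropped.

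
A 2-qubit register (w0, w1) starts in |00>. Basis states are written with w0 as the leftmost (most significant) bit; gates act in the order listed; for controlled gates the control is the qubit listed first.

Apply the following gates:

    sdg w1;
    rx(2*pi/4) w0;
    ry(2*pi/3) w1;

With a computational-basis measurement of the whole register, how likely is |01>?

Outcome |01> occurs with probability 3/8.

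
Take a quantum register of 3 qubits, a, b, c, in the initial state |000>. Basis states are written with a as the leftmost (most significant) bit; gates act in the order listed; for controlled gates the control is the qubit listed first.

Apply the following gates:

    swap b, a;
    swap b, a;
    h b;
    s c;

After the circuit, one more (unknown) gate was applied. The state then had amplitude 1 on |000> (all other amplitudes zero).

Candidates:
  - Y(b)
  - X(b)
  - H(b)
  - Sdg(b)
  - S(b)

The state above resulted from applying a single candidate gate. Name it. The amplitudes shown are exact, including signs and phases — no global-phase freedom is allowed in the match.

The applied gate was H(b). Key observation: steps 1-2 multiply out to the identity, so the circuit reduces to the remaining gates.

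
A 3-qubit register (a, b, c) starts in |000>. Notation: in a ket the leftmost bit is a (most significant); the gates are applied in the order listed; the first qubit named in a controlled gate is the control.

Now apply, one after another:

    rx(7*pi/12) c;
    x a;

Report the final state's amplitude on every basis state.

The resulting statevector has amplitude -sqrt(2 - sqrt(2))/4 + sqrt(3*sqrt(2) + 6)/4 on |100>, -I*sqrt(sqrt(2) + 2)/4 - I*sqrt(6 - 3*sqrt(2))/4 on |101>, and 0 on every other basis state.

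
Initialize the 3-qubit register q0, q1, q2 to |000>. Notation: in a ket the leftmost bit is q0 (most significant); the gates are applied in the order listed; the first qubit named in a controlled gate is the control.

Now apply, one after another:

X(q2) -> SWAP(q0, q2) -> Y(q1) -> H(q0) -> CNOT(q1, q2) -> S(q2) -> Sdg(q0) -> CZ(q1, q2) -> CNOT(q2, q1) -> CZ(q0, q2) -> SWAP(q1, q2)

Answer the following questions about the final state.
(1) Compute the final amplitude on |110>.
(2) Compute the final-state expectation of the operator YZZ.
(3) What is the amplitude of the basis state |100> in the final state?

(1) |110> carries amplitude -sqrt(2)*I/2 in the final state.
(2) In the final state, YZZ has expectation 1.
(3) The final state's coefficient on |100> equals 0.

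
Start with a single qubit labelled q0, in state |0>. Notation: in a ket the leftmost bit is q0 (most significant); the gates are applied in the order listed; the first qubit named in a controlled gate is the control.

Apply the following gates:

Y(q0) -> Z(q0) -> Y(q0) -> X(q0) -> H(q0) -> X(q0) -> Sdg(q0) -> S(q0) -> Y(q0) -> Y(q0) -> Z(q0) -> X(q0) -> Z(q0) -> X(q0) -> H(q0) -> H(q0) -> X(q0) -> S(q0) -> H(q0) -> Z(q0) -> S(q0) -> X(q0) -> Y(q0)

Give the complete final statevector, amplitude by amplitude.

The resulting statevector has amplitude -1/2 - I/2 on |0>, 1/2 + I/2 on |1>. Key observation: steps 15-16 multiply out to the identity, so the circuit reduces to the remaining gates.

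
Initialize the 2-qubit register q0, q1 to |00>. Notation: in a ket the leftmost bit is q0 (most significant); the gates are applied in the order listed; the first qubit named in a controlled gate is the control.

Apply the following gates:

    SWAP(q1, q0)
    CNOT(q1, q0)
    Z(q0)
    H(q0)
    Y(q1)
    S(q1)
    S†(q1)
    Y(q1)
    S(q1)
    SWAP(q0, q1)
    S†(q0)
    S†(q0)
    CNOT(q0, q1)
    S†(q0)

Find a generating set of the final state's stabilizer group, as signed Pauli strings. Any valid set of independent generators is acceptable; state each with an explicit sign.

The stabilizer group can be generated by +IX, +ZI, among other valid generating sets. Key observation: gates 5-8 undo each other exactly, leaving only the rest of the circuit to track.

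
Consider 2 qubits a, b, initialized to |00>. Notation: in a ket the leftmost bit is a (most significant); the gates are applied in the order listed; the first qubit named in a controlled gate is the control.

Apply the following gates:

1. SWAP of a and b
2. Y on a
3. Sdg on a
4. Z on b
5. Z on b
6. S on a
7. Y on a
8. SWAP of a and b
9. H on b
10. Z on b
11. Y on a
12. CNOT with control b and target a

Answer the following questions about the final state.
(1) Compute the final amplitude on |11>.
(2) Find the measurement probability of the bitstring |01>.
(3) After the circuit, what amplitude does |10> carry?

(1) The final state's coefficient on |11> equals 0. Key observation: gates 1-8 undo each other exactly, leaving only the rest of the circuit to track.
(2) A full measurement returns |01> with probability 1/2.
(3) |10> carries amplitude sqrt(2)*I/2 in the final state.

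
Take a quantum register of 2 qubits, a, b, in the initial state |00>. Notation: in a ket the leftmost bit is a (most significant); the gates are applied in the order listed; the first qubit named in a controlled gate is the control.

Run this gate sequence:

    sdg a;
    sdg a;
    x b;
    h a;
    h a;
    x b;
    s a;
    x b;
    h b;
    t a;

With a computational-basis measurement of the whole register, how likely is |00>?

The probability of measuring |00> is 1/2. Key observation: the block from step 2 through step 7 cancels to the identity and can be dropped.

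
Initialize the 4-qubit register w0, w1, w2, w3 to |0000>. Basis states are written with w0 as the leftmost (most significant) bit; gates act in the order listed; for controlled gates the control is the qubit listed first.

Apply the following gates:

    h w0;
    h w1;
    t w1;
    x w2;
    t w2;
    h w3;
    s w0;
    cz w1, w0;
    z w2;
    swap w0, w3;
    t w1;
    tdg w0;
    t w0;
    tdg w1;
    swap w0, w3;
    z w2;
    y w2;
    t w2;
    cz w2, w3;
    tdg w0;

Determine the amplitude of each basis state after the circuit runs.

The resulting statevector has amplitude -sqrt(2)*exp(3*I*pi/4)/4 on |0000>, -sqrt(2)*exp(3*I*pi/4)/4 on |0001>, 0 on |0010>, 0 on |0011>, sqrt(2)/4 on |0100>, sqrt(2)/4 on |0101>, 0 on |0110>, 0 on |0111>, sqrt(2)/4 on |1000>, sqrt(2)/4 on |1001>, 0 on |1010>, 0 on |1011>, -sqrt(2)*exp(I*pi/4)/4 on |1100>, -sqrt(2)*exp(I*pi/4)/4 on |1101>, 0 on |1110>, 0 on |1111>. Key observation: the block from step 9 through step 16 cancels to the identity and can be dropped.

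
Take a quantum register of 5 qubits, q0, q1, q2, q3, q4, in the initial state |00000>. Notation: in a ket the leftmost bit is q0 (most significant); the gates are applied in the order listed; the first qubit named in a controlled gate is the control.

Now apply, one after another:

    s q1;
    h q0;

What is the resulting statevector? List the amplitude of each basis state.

After the circuit, the state carries amplitude sqrt(2)/2 on |00000>, sqrt(2)/2 on |10000>, and 0 on every other basis state.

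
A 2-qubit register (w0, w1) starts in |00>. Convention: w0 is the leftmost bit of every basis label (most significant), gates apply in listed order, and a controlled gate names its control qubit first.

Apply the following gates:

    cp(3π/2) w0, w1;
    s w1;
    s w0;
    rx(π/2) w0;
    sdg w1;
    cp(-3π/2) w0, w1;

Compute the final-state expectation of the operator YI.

The observable YI averages to -1.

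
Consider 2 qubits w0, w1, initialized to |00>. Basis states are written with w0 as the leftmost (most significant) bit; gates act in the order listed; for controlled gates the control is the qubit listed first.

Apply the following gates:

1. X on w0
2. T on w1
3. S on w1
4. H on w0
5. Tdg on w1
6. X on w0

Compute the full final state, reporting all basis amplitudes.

The final amplitudes are -sqrt(2)/2 on |00>, 0 on |01>, sqrt(2)/2 on |10>, 0 on |11>.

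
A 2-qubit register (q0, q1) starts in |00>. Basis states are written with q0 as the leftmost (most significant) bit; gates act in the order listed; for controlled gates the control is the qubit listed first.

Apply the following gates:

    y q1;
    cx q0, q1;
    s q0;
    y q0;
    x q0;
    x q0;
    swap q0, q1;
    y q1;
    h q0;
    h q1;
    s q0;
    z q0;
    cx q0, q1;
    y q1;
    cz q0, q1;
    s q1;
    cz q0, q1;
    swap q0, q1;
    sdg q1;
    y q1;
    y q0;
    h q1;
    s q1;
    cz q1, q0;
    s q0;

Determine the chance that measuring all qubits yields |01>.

Outcome |01> occurs with probability 1/2. Key observation: steps 5-6 multiply out to the identity, so the circuit reduces to the remaining gates.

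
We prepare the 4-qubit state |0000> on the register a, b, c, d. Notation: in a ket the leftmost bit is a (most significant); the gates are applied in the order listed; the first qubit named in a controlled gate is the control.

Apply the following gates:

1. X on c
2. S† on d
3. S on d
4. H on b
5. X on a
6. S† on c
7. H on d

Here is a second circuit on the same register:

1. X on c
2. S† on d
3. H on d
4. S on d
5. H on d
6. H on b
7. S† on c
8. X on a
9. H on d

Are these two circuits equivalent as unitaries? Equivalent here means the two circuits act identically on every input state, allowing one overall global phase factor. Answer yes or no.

No: there is an input state on which the two circuits produce genuinely different outputs (not merely differing by a phase).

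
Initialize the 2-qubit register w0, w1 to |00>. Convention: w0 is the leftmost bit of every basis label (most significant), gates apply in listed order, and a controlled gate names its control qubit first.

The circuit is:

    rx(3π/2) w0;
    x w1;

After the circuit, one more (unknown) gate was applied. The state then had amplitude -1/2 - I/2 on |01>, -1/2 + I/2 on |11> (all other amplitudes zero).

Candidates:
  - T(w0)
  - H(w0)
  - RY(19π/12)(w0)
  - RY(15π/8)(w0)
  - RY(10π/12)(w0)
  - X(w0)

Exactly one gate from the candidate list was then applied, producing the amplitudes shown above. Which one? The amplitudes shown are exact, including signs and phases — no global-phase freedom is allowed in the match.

The unique candidate consistent with the amplitudes is H(w0).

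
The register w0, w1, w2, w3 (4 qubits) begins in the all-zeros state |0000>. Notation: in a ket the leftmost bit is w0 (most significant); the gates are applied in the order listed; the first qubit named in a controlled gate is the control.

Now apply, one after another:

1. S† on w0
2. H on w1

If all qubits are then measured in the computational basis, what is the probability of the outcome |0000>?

Outcome |0000> occurs with probability 1/2.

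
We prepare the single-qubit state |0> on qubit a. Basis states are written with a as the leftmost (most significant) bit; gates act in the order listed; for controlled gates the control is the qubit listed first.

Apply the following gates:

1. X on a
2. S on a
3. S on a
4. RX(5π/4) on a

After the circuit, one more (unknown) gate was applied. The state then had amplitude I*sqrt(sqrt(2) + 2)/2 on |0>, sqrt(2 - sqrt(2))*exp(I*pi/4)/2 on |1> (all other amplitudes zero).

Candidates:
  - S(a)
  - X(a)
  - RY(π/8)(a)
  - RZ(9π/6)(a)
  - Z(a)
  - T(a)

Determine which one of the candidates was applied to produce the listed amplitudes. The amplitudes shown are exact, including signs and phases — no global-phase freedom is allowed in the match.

The applied gate was T(a).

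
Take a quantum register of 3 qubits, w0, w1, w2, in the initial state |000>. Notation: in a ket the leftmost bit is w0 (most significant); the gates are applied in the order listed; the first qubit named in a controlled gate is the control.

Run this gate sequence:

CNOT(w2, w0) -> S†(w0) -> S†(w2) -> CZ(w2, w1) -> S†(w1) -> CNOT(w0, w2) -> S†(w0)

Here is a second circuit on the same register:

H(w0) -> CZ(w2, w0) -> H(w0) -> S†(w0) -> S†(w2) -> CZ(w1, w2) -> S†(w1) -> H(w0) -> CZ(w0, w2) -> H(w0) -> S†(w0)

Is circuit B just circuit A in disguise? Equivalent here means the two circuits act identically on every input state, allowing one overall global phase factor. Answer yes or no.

No — the two circuits implement different unitaries, even allowing a global phase.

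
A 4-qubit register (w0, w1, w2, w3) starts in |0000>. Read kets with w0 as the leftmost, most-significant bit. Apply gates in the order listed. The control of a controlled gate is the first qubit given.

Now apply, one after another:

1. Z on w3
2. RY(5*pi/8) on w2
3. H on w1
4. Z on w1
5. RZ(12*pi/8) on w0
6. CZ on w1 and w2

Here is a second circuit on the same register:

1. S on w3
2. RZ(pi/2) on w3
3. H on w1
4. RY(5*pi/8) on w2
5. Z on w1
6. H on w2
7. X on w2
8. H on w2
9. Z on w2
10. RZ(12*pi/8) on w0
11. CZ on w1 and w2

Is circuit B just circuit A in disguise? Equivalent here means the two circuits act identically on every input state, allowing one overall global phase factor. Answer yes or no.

Yes, they are equivalent — the unitaries differ by at most a global phase.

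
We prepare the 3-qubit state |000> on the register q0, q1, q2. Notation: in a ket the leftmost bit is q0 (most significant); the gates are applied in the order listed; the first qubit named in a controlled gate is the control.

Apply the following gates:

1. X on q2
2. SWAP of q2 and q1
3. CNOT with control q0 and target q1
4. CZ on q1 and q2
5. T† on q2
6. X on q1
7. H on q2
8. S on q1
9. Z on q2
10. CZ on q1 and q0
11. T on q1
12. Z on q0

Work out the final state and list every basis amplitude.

After the circuit, the state carries amplitude sqrt(2)/2 on |000>, -sqrt(2)/2 on |001>, and 0 on every other basis state.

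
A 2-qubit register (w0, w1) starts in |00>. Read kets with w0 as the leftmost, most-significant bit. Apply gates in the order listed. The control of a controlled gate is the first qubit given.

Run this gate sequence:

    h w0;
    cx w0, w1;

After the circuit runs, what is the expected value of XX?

In the final state, XX has expectation 1.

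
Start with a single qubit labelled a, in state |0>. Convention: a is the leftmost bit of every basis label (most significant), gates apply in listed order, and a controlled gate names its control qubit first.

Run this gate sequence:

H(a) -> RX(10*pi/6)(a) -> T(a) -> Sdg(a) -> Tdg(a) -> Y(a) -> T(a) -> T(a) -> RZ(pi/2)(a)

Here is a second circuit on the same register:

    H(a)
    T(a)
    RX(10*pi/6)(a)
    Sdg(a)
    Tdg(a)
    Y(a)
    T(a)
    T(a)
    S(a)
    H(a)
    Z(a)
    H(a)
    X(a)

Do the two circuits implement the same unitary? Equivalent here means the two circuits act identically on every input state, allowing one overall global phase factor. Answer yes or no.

No, they are not equivalent — no single phase factor reconciles the two unitaries.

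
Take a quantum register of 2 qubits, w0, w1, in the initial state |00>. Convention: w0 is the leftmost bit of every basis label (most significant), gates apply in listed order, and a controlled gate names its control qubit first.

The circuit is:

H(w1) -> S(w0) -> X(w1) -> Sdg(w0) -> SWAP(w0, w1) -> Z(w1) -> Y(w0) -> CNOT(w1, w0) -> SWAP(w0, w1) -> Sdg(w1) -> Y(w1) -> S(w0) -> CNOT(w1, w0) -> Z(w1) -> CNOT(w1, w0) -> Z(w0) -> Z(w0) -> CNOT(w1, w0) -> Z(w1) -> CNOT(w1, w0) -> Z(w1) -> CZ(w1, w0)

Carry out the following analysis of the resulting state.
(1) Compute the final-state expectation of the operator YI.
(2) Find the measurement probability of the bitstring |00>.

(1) The expectation value of YI is 0.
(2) Outcome |00> occurs with probability 1/2.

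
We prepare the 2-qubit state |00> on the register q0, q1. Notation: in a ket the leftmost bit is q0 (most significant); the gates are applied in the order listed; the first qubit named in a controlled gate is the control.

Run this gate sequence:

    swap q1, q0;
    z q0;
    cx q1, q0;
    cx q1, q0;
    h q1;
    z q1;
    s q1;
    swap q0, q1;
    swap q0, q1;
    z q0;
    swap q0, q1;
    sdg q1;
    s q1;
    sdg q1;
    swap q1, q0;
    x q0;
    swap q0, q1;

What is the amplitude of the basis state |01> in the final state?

The final state's coefficient on |01> equals sqrt(2)/2.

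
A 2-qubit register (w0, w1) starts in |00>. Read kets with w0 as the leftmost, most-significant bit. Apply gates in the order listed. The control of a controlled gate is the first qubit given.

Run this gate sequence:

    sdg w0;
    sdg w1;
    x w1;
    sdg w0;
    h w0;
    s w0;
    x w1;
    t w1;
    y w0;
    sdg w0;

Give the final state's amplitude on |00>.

The amplitude on |00> is sqrt(2)/2.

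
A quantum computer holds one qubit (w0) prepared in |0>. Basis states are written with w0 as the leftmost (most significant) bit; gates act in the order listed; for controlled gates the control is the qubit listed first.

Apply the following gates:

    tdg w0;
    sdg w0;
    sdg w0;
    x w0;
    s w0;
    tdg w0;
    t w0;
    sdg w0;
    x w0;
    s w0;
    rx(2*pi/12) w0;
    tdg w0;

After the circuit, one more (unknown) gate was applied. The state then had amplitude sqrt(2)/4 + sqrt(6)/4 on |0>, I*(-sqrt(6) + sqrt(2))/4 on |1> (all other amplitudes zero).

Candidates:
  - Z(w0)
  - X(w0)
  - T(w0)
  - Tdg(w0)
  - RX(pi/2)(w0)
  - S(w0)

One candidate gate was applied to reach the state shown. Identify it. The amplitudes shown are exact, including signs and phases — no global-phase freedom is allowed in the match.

The applied gate was T(w0). Key observation: the block from step 3 through step 10 cancels to the identity and can be dropped.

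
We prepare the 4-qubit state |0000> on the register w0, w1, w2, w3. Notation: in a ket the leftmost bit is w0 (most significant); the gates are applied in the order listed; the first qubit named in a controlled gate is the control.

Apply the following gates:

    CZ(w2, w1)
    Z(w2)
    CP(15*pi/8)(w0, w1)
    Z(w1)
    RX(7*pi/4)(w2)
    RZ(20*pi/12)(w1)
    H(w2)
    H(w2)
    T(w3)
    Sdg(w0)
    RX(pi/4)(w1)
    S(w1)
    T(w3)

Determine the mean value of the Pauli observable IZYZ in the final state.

The expectation value of IZYZ is 1/2. Key observation: gates 7-8 undo each other exactly, leaving only the rest of the circuit to track.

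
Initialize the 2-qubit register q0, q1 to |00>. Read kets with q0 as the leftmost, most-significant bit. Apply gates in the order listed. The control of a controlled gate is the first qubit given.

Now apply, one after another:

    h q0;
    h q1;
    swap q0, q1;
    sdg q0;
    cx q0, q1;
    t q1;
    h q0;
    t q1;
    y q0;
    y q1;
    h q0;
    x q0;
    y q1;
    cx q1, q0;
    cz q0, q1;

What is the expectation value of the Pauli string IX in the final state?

In the final state, IX has expectation -1.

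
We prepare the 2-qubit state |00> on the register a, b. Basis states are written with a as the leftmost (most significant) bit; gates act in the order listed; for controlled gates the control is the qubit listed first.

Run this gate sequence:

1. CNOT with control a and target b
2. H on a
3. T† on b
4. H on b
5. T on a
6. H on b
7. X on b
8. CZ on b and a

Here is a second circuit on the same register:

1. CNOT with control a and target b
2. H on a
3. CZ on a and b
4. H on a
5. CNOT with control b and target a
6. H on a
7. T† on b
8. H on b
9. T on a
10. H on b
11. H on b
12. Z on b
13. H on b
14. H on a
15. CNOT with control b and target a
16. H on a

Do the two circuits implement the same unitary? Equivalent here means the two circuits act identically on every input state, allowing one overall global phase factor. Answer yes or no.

Yes, they are equivalent — the unitaries differ by at most a global phase.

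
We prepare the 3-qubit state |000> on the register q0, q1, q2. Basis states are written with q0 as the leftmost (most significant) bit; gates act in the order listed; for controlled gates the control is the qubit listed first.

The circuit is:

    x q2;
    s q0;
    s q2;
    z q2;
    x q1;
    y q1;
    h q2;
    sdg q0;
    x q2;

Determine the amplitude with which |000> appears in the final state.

The amplitude on |000> is sqrt(2)/2.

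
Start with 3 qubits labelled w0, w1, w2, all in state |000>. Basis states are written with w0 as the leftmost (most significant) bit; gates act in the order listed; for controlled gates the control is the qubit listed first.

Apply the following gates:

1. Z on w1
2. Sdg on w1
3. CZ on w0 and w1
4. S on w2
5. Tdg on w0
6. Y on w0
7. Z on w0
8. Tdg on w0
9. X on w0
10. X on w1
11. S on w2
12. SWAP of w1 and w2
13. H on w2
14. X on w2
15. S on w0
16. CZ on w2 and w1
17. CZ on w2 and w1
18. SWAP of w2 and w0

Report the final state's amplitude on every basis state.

The resulting statevector has amplitude sqrt(2)*exp(I*pi/4)/2 on |000>, -sqrt(2)*exp(I*pi/4)/2 on |100>, and 0 on every other basis state.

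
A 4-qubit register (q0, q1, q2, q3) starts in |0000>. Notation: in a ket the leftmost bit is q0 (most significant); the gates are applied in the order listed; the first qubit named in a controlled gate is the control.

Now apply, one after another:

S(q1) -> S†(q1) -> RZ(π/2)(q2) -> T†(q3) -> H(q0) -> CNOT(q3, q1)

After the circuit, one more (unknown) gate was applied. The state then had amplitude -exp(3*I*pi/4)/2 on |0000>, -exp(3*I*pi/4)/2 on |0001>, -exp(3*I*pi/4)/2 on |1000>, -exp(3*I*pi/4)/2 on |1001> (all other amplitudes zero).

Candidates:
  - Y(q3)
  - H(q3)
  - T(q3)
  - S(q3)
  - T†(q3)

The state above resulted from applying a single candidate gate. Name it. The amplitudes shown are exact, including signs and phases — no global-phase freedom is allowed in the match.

The applied gate was H(q3). Key observation: steps 1-2 multiply out to the identity, so the circuit reduces to the remaining gates.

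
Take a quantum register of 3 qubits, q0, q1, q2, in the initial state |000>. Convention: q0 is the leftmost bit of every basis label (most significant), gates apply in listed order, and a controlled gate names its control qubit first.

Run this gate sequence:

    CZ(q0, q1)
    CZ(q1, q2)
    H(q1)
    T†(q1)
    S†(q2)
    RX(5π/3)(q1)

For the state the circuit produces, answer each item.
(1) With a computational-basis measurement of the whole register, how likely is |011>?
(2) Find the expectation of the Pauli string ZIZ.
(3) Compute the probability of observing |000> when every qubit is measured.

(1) Outcome |011> occurs with probability 0.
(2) The expectation value of ZIZ is 1.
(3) The probability of measuring |000> is sqrt(6)/8 + 1/2.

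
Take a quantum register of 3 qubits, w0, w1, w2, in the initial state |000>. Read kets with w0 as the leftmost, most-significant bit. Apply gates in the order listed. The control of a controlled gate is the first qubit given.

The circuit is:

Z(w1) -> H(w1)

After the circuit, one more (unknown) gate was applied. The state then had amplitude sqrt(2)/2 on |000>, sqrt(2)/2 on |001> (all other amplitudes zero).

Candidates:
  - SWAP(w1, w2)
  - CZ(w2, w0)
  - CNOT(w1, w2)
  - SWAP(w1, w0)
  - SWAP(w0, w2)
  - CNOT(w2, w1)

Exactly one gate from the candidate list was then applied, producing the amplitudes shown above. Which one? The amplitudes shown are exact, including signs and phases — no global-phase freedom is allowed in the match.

The unique candidate consistent with the amplitudes is SWAP(w1, w2).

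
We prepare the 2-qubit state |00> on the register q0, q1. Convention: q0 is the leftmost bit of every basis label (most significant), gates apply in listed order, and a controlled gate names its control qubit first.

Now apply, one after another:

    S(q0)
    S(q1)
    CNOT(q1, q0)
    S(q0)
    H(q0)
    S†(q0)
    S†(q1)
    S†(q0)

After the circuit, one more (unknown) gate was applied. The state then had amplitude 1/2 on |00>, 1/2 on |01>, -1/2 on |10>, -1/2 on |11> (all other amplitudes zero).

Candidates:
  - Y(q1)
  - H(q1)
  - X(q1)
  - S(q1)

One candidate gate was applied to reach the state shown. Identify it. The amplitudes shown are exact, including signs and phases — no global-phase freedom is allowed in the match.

It was H(q1) that produced the state shown.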